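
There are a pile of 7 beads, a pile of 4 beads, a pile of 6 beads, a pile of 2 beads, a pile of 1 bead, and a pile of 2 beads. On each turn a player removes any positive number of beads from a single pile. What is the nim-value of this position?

Compute the nim-sum pairwise:
7 ^ 4 = 3
3 ^ 6 = 5
5 ^ 2 = 7
7 ^ 1 = 6
6 ^ 2 = 4

4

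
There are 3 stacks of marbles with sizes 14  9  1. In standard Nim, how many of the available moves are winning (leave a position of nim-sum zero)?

Compute the nim-sum pairwise:
14 ^ 9 = 7
7 ^ 1 = 6
The overall nim-sum is X = 6. A stack of size p has a winning move iff p XOR X < p (reduce it to p XOR X).
  14: 14 XOR 6 = 8 < 14 — winning move (to 8).
  9: 9 XOR 6 = 15 ≥ 9 — no move.
  1: 1 XOR 6 = 7 ≥ 1 — no move.
That gives 1 winning move.

1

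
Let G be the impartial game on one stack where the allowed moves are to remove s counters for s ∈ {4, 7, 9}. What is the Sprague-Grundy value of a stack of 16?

Build the Grundy sequence with g(k) = mex{g(k−s) : s ∈ {4, 7, 9}, s ≤ k}:
k:     0  1  2  3  4  5  6  7  8  9 10 11 12 13 14 15 16
g(k):  0  0  0  0  1  1  1  1  2  2  2  2  3  0  0  0  0
So g(16) = 0.

0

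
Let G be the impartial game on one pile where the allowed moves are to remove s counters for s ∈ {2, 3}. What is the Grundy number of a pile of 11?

Grundy values for subtraction set {2, 3}:
g(0) = mex{} = 0
g(1) = mex{} = 0
g(2) = mex{0} = 1
g(3) = mex{0} = 1
g(4) = mex{0,1} = 2
g(5) = mex{1} = 0
g(6) = mex{1,2} = 0
g(7) = mex{0,2} = 1
g(8) = mex{0} = 1
g(9) = mex{0,1} = 2
g(10) = mex{1} = 0
g(11) = mex{1,2} = 0
So g(11) = 0.

0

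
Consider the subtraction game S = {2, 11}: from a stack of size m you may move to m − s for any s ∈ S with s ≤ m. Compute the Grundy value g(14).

0

Build the Grundy sequence with g(k) = mex{g(k−s) : s ∈ {2, 11}, s ≤ k}:
k:     0  1  2  3  4  5  6  7  8  9 10 11 12 13 14
g(k):  0  0  1  1  0  0  1  1  0  0  1  1  2  0  0
So g(14) = 0.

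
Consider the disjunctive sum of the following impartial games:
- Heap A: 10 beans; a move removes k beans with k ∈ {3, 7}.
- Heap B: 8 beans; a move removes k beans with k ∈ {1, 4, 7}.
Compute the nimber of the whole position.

0

For heap A, compute g(0), g(1), … with moves {3, 7}:
g(0) = mex{} = 0
g(1) = mex{} = 0
g(2) = mex{} = 0
g(3) = mex{0} = 1
g(4) = mex{0} = 1
g(5) = mex{0} = 1
g(6) = mex{1} = 0
g(7) = mex{0,1} = 2
g(8) = mex{0,1} = 2
g(9) = mex{0} = 1
g(10) = mex{1,2} = 0
So g(10) = 0.
For heap B, compute g(0), g(1), … with moves {1, 4, 7}:
k:     0  1  2  3  4  5  6  7  8
g(k):  0  1  0  1  2  0  1  2  0
So g(8) = 0.
By the Sprague-Grundy theorem, the Grundy value of a sum of independent games is the XOR of the component values.
Combined value = 0 ⊕ 0 = 0.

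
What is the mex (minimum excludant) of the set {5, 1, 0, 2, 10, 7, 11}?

3

The values 0, 1, 2 are all present; 3 is the first non-negative integer missing from the set.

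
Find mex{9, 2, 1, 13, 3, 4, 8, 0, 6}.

The values 0, 1, 2, 3, 4 are all present; 5 is the first non-negative integer missing from the set.

5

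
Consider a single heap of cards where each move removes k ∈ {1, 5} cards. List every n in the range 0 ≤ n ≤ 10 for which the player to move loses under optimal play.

Compute g(0), g(1), … for moves {1, 5}:
g(0) = mex{} = 0
g(1) = mex{0} = 1
g(2) = mex{1} = 0
g(3) = mex{0} = 1
g(4) = mex{1} = 0
g(5) = mex{0} = 1
g(6) = mex{1} = 0
g(7) = mex{0} = 1
g(8) = mex{1} = 0
g(9) = mex{0} = 1
g(10) = mex{1} = 0
The P-positions (g = 0) in 0..10 are 0, 2, 4, 6, 8, 10.

0, 2, 4, 6, 8, 10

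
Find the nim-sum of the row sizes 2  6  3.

Write each in binary and XOR column by column:
  010  (2)
  110  (6)
  011  (3)
  ---
  111  (7)

7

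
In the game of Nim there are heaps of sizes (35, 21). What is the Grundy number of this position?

54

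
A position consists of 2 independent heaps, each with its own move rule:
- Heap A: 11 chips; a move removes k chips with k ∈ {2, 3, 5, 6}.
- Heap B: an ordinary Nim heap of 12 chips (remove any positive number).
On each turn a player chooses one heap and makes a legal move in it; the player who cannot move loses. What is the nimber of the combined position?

Grundy values for heap A (subtraction set {2, 3, 5, 6}):
g(0) = mex{} = 0
g(1) = mex{} = 0
g(2) = mex{0} = 1
g(3) = mex{0} = 1
g(4) = mex{0,1} = 2
g(5) = mex{0,1} = 2
g(6) = mex{0,1,2} = 3
g(7) = mex{0,1,2} = 3
g(8) = mex{1,2,3} = 0
g(9) = mex{1,2,3} = 0
g(10) = mex{0,2,3} = 1
g(11) = mex{0,2,3} = 1
So g(11) = 1.
Heap B is a plain Nim heap of size 12, so its Grundy value is 12.
By the Sprague-Grundy theorem, the Grundy value of a sum of independent games is the XOR of the component values.
Combined value = 1 ⊕ 12 = 13.

13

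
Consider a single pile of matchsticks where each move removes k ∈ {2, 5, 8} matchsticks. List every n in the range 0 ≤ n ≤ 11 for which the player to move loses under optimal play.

Compute g(0), g(1), … for moves {2, 5, 8}:
g(0) = mex{} = 0
g(1) = mex{} = 0
g(2) = mex{0} = 1
g(3) = mex{0} = 1
g(4) = mex{1} = 0
g(5) = mex{0,1} = 2
g(6) = mex{0} = 1
g(7) = mex{1,2} = 0
g(8) = mex{0,1} = 2
g(9) = mex{0} = 1
g(10) = mex{1,2} = 0
g(11) = mex{1} = 0
The P-positions (g = 0) in 0..11 are 0, 1, 4, 7, 10, 11.

0, 1, 4, 7, 10, 11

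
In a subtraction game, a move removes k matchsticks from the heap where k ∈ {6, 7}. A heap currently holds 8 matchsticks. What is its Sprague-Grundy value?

1

Grundy values for subtraction set {6, 7}:
k:     0  1  2  3  4  5  6  7  8
g(k):  0  0  0  0  0  0  1  1  1
So g(8) = 1.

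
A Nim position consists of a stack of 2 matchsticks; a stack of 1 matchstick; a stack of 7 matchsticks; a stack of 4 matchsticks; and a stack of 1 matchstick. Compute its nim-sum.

In binary:
  010  (2)
  001  (1)
  111  (7)
  100  (4)
  001  (1)
  ---
  001  (1)

1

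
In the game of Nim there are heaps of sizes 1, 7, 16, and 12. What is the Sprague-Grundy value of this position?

26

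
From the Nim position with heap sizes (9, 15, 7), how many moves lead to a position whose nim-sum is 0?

Nim-sum: 9 ^ 15 ^ 7 = 1.
The overall nim-sum is X = 1. A heap of size p has a winning move iff p XOR X < p (reduce it to p XOR X).
  9: 9 XOR 1 = 8 < 9 — winning move (to 8).
  15: 15 XOR 1 = 14 < 15 — winning move (to 14).
  7: 7 XOR 1 = 6 < 7 — winning move (to 6).
That gives 3 winning moves.

3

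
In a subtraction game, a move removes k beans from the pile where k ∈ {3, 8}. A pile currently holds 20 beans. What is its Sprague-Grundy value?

Grundy values for subtraction set {3, 8}:
k:     0  1  2  3  4  5  6  7  8  9 10 11 12 13 14 15 16 17 18 19 20
g(k):  0  0  0  1  1  1  0  0  2  1  1  0  0  0  1  1  1  0  0  2  1
So g(20) = 1.

1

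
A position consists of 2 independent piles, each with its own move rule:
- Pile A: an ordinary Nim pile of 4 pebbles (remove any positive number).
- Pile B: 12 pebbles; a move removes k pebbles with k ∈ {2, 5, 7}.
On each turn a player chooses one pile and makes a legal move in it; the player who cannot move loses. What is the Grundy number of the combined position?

5

Pile A is a plain Nim pile of size 4, so its Grundy value is 4.
Grundy values for pile B (subtraction set {2, 5, 7}):
g(0) = mex{} = 0
g(1) = mex{} = 0
g(2) = mex{0} = 1
g(3) = mex{0} = 1
g(4) = mex{1} = 0
g(5) = mex{0,1} = 2
g(6) = mex{0} = 1
g(7) = mex{0,1,2} = 3
g(8) = mex{0,1} = 2
g(9) = mex{0,1,3} = 2
g(10) = mex{1,2} = 0
g(11) = mex{0,1,2} = 3
g(12) = mex{0,2,3} = 1
So g(12) = 1.
The value of a disjunctive sum is the nim-sum of the parts.
Combined value = 4 XOR 1 = 5.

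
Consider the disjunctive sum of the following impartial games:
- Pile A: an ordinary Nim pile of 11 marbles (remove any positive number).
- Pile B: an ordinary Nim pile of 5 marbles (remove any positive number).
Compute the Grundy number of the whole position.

14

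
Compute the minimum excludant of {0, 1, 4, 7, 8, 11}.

The values 0, 1 are all present; 2 is the first non-negative integer missing from the set.

2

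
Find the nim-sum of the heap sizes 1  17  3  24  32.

Nim-sum: 1 ^ 17 ^ 3 ^ 24 ^ 32 = 43.

43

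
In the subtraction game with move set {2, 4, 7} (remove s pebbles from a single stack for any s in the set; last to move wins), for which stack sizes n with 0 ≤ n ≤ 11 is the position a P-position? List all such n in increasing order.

0, 1, 6, 9

Compute g(0), g(1), … for moves {2, 4, 7}:
g(0) = mex{} = 0
g(1) = mex{} = 0
g(2) = mex{0} = 1
g(3) = mex{0} = 1
g(4) = mex{0,1} = 2
g(5) = mex{0,1} = 2
g(6) = mex{1,2} = 0
g(7) = mex{0,1,2} = 3
g(8) = mex{0,2} = 1
g(9) = mex{1,2,3} = 0
g(10) = mex{0,1} = 2
g(11) = mex{0,2,3} = 1
The P-positions (g = 0) in 0..11 are 0, 1, 6, 9.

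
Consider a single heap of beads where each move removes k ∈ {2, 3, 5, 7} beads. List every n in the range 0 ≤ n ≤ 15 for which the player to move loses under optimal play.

Compute g(0), g(1), … for moves {2, 3, 5, 7}:
k:     0  1  2  3  4  5  6  7  8  9 10 11 12 13 14 15
g(k):  0  0  1  1  2  2  3  3  4  0  0  1  1  2  2  3
The P-positions (g = 0) in 0..15 are 0, 1, 9, 10.

0, 1, 9, 10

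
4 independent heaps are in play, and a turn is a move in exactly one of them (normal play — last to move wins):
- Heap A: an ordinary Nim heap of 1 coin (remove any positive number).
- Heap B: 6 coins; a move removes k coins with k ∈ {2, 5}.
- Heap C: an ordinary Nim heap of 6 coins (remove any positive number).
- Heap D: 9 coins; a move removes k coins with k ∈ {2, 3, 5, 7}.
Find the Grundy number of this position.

6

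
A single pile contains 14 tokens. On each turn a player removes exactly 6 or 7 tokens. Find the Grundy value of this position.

0

Build the Grundy sequence with g(k) = mex{g(k−s) : s ∈ {6, 7}, s ≤ k}:
k:     0  1  2  3  4  5  6  7  8  9 10 11 12 13 14
g(k):  0  0  0  0  0  0  1  1  1  1  1  1  2  0  0
So g(14) = 0.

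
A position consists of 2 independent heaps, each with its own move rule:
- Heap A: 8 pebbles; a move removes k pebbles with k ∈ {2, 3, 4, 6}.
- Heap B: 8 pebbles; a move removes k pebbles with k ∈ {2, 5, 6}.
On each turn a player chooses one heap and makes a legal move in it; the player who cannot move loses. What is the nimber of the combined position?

0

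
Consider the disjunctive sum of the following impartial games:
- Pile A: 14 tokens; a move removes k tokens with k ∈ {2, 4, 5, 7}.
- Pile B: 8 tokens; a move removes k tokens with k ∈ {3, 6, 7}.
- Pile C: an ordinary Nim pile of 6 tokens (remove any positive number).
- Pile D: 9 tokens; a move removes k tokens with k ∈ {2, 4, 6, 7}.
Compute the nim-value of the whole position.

6

Grundy values for pile A (subtraction set {2, 4, 5, 7}):
k:     0  1  2  3  4  5  6  7  8  9 10 11 12 13 14
g(k):  0  0  1  1  2  2  3  3  4  0  0  1  1  2  2
So g(14) = 2.
Build the Grundy sequence for pile B with g(k) = mex{g(k−s) : s ∈ {3, 6, 7}, s ≤ k}:
k:     0  1  2  3  4  5  6  7  8
g(k):  0  0  0  1  1  1  2  2  2
So g(8) = 2.
Pile C is a plain Nim pile of size 6, so its Grundy value is 6.
For pile D, compute g(0), g(1), … with moves {2, 4, 6, 7}:
g(0) = mex{} = 0
g(1) = mex{} = 0
g(2) = mex{0} = 1
g(3) = mex{0} = 1
g(4) = mex{0,1} = 2
g(5) = mex{0,1} = 2
g(6) = mex{0,1,2} = 3
g(7) = mex{0,1,2} = 3
g(8) = mex{0,1,2,3} = 4
g(9) = mex{1,2,3} = 0
So g(9) = 0.
By the Sprague-Grundy theorem, the Grundy value of a sum of independent games is the XOR of the component values.
Combined value = 2 ⊕ 2 ⊕ 6 ⊕ 0 = 6.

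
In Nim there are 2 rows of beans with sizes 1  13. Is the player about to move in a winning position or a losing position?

Nim-sum: 1 ^ 13 = 12.
The nim-sum is 12 ≠ 0, so this is an N-position: the player to move can win.

Winning position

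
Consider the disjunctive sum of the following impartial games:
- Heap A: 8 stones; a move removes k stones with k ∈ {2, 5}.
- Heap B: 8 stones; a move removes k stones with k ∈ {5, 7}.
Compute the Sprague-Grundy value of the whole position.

1

Grundy values for heap A (subtraction set {2, 5}):
k:     0  1  2  3  4  5  6  7  8
g(k):  0  0  1  1  0  2  1  0  0
So g(8) = 0.
Build the Grundy sequence for heap B with g(k) = mex{g(k−s) : s ∈ {5, 7}, s ≤ k}:
k:     0  1  2  3  4  5  6  7  8
g(k):  0  0  0  0  0  1  1  1  1
So g(8) = 1.
By the Sprague-Grundy theorem, the Grundy value of a sum of independent games is the XOR of the component values.
Combined value = 0 XOR 1 = 1.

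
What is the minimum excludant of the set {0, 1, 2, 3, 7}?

The values 0, 1, 2, 3 are all present; 4 is the first non-negative integer missing from the set.

4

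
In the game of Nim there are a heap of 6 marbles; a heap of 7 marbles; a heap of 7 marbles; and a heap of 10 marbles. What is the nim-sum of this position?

Nim-sum: 6 ^ 7 ^ 7 ^ 10 = 12.

12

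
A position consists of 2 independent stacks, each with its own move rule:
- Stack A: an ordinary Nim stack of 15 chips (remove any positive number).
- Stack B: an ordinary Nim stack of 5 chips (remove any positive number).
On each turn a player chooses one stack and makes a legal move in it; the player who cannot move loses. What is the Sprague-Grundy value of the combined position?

Stack A is a plain Nim stack of size 15, so its Grundy value is 15.
Stack B is a plain Nim stack of size 5, so its Grundy value is 5.
The value of a disjunctive sum is the nim-sum of the parts.
Combined value = 15 XOR 5 = 10.

10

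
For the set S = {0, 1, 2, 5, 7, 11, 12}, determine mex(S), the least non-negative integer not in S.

3

The values 0, 1, 2 are all present; 3 is the first non-negative integer missing from the set.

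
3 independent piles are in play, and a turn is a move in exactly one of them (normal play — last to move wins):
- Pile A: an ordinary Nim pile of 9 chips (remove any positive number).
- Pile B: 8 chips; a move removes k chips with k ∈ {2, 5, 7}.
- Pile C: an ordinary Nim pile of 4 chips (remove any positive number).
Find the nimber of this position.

Pile A is a plain Nim pile of size 9, so its Grundy value is 9.
Grundy values for pile B (subtraction set {2, 5, 7}):
k:     0  1  2  3  4  5  6  7  8
g(k):  0  0  1  1  0  2  1  3  2
So g(8) = 2.
Pile C is a plain Nim pile of size 4, so its Grundy value is 4.
The value of a disjunctive sum is the nim-sum of the parts.
Combined value = 9 ⊕ 2 ⊕ 4 = 15.

15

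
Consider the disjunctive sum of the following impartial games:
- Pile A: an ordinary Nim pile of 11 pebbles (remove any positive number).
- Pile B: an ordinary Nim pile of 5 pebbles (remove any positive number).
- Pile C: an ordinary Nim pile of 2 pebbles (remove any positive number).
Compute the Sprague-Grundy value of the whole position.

Pile A is a plain Nim pile of size 11, so its Grundy value is 11.
Pile B is a plain Nim pile of size 5, so its Grundy value is 5.
Pile C is a plain Nim pile of size 2, so its Grundy value is 2.
By the Sprague-Grundy theorem, the Grundy value of a sum of independent games is the XOR of the component values.
Combined value = 11 XOR 5 XOR 2 = 12.

12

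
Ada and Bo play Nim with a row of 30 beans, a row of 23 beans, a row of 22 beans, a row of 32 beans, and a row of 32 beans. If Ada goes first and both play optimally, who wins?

Ada wins

Nim-sum: 30 XOR 23 XOR 22 XOR 32 XOR 32 = 31.
The nim-sum is 31 ≠ 0, so this is an N-position: the player to move can win; Ada has a winning move.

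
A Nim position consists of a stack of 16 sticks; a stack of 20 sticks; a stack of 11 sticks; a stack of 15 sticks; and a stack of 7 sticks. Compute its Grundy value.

Nim-sum: 16 ⊕ 20 ⊕ 11 ⊕ 15 ⊕ 7 = 7.

7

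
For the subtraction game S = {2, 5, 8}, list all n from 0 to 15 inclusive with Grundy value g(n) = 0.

0, 1, 4, 7, 10, 11, 14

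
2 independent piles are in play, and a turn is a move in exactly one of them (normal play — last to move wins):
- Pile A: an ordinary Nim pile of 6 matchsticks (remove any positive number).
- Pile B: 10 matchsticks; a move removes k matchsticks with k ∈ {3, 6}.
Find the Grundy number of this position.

6

Pile A is a plain Nim pile of size 6, so its Grundy value is 6.
Build the Grundy sequence for pile B with g(k) = mex{g(k−s) : s ∈ {3, 6}, s ≤ k}:
k:     0  1  2  3  4  5  6  7  8  9 10
g(k):  0  0  0  1  1  1  2  2  2  0  0
So g(10) = 0.
By the Sprague-Grundy theorem, the Grundy value of a sum of independent games is the XOR of the component values.
Combined value = 6 XOR 0 = 6.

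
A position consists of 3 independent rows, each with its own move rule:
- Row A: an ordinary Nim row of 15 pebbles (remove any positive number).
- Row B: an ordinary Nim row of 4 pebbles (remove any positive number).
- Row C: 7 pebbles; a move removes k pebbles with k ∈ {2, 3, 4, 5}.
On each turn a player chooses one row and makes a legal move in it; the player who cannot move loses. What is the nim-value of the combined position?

11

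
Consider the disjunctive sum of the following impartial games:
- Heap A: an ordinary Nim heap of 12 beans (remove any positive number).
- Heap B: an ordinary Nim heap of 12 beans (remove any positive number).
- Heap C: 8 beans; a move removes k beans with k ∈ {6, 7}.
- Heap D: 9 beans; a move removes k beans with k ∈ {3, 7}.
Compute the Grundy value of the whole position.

Heap A is a plain Nim heap of size 12, so its Grundy value is 12.
Heap B is a plain Nim heap of size 12, so its Grundy value is 12.
Build the Grundy sequence for heap C with g(k) = mex{g(k−s) : s ∈ {6, 7}, s ≤ k}:
g(0) = mex{} = 0
g(1) = mex{} = 0
g(2) = mex{} = 0
g(3) = mex{} = 0
g(4) = mex{} = 0
g(5) = mex{} = 0
g(6) = mex{0} = 1
g(7) = mex{0} = 1
g(8) = mex{0} = 1
So g(8) = 1.
For heap D, compute g(0), g(1), … with moves {3, 7}:
g(0) = mex{} = 0
g(1) = mex{} = 0
g(2) = mex{} = 0
g(3) = mex{0} = 1
g(4) = mex{0} = 1
g(5) = mex{0} = 1
g(6) = mex{1} = 0
g(7) = mex{0,1} = 2
g(8) = mex{0,1} = 2
g(9) = mex{0} = 1
So g(9) = 1.
The value of a disjunctive sum is the nim-sum of the parts.
Combined value = 12 ⊕ 12 ⊕ 1 ⊕ 1 = 0.

0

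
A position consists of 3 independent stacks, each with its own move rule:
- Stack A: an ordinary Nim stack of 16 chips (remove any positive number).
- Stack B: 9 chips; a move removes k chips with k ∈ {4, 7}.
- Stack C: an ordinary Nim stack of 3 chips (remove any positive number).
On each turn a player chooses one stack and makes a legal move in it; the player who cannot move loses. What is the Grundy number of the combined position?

17

Stack A is a plain Nim stack of size 16, so its Grundy value is 16.
Build the Grundy sequence for stack B with g(k) = mex{g(k−s) : s ∈ {4, 7}, s ≤ k}:
k:     0  1  2  3  4  5  6  7  8  9
g(k):  0  0  0  0  1  1  1  1  2  2
So g(9) = 2.
Stack C is a plain Nim stack of size 3, so its Grundy value is 3.
By the Sprague-Grundy theorem, the Grundy value of a sum of independent games is the XOR of the component values.
Combined value = 16 ⊕ 2 ⊕ 3 = 17.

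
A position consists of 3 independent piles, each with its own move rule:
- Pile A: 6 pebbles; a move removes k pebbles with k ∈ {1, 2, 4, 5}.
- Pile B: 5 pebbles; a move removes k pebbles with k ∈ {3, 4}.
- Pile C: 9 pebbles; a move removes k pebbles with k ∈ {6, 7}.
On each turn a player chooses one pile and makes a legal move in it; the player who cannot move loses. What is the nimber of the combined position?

0

Grundy values for pile A (subtraction set {1, 2, 4, 5}):
g(0) = mex{} = 0
g(1) = mex{0} = 1
g(2) = mex{0,1} = 2
g(3) = mex{1,2} = 0
g(4) = mex{0,2} = 1
g(5) = mex{0,1} = 2
g(6) = mex{1,2} = 0
So g(6) = 0.
Grundy values for pile B (subtraction set {3, 4}):
k:     0  1  2  3  4  5
g(k):  0  0  0  1  1  1
So g(5) = 1.
For pile C, compute g(0), g(1), … with moves {6, 7}:
k:     0  1  2  3  4  5  6  7  8  9
g(k):  0  0  0  0  0  0  1  1  1  1
So g(9) = 1.
By the Sprague-Grundy theorem, the Grundy value of a sum of independent games is the XOR of the component values.
Combined value = 0 ⊕ 1 ⊕ 1 = 0.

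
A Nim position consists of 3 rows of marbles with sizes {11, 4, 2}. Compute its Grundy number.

13

Compute the nim-sum pairwise:
11 XOR 4 = 15
15 XOR 2 = 13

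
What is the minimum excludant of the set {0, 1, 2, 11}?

3

The values 0, 1, 2 are all present; 3 is the first non-negative integer missing from the set.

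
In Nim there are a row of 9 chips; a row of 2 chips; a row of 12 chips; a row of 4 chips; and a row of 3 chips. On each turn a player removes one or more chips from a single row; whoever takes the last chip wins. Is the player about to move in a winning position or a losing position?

Losing position

Nim-sum: 9 ⊕ 2 ⊕ 12 ⊕ 4 ⊕ 3 = 0.
The nim-sum is 0, so this is a P-position: the player to move is in a losing position under optimal play.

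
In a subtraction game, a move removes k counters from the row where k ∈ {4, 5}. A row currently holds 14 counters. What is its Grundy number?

1

Compute g(0), g(1), … for moves {4, 5}:
g(0) = mex{} = 0
g(1) = mex{} = 0
g(2) = mex{} = 0
g(3) = mex{} = 0
g(4) = mex{0} = 1
g(5) = mex{0} = 1
g(6) = mex{0} = 1
g(7) = mex{0} = 1
g(8) = mex{0,1} = 2
g(9) = mex{1} = 0
g(10) = mex{1} = 0
g(11) = mex{1} = 0
g(12) = mex{1,2} = 0
g(13) = mex{0,2} = 1
g(14) = mex{0} = 1
So g(14) = 1.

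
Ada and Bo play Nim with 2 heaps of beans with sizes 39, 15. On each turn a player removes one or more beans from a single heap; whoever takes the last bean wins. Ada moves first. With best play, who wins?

Ada wins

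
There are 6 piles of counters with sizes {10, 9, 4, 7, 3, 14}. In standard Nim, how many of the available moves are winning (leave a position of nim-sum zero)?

Bitwise XOR of the heap sizes:
  1010  (10)
  1001  (9)
  0100  (4)
  0111  (7)
  0011  (3)
  1110  (14)
  ----
  1101  (13)
The overall nim-sum is X = 13. A pile of size p has a winning move iff p XOR X < p (reduce it to p XOR X).
  10: 10 XOR 13 = 7 < 10 — winning move (to 7).
  9: 9 XOR 13 = 4 < 9 — winning move (to 4).
  4: 4 XOR 13 = 9 ≥ 4 — no move.
  7: 7 XOR 13 = 10 ≥ 7 — no move.
  3: 3 XOR 13 = 14 ≥ 3 — no move.
  14: 14 XOR 13 = 3 < 14 — winning move (to 3).
That gives 3 winning moves.

3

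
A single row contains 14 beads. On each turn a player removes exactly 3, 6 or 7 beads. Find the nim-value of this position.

1

Grundy values for subtraction set {3, 6, 7}:
g(0) = mex{} = 0
g(1) = mex{} = 0
g(2) = mex{} = 0
g(3) = mex{0} = 1
g(4) = mex{0} = 1
g(5) = mex{0} = 1
g(6) = mex{0,1} = 2
g(7) = mex{0,1} = 2
g(8) = mex{0,1} = 2
g(9) = mex{0,1,2} = 3
g(10) = mex{1,2} = 0
g(11) = mex{1,2} = 0
g(12) = mex{1,2,3} = 0
g(13) = mex{0,2} = 1
g(14) = mex{0,2} = 1
So g(14) = 1.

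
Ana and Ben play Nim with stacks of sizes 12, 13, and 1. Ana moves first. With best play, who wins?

Ben wins

Nim-sum: 12 ^ 13 ^ 1 = 0.
The nim-sum is 0, so this is a P-position: the player to move is in a losing position under optimal play; Ana is about to move from it and so loses — Ben wins.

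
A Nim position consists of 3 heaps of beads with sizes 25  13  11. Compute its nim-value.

31

Compute the nim-sum pairwise:
25 ⊕ 13 = 20
20 ⊕ 11 = 31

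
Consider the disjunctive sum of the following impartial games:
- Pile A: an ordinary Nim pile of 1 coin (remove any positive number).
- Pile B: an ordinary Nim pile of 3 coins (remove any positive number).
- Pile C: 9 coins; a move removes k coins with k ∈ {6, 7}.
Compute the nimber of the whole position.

3

Pile A is a plain Nim pile of size 1, so its Grundy value is 1.
Pile B is a plain Nim pile of size 3, so its Grundy value is 3.
For pile C, compute g(0), g(1), … with moves {6, 7}:
k:     0  1  2  3  4  5  6  7  8  9
g(k):  0  0  0  0  0  0  1  1  1  1
So g(9) = 1.
The value of a disjunctive sum is the nim-sum of the parts.
Combined value = 1 ⊕ 3 ⊕ 1 = 3.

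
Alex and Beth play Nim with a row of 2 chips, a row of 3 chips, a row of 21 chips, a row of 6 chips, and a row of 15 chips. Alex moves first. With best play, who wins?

Compute the nim-sum pairwise:
2 ^ 3 = 1
1 ^ 21 = 20
20 ^ 6 = 18
18 ^ 15 = 29
The nim-sum is 29 ≠ 0, so this is an N-position: the player to move can win; Alex has a winning move.

Alex wins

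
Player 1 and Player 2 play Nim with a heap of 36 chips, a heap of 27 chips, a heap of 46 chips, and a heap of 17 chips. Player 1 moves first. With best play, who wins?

Bitwise XOR of the heap sizes:
  100100  (36)
  011011  (27)
  101110  (46)
  010001  (17)
  ------
  000000  (0)
The nim-sum is 0, so this is a P-position: the player to move is in a losing position under optimal play; Player 1 is about to move from it and so loses — Player 2 wins.

Player 2 wins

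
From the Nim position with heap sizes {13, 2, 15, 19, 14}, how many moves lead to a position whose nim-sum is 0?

Nim-sum: 13 ⊕ 2 ⊕ 15 ⊕ 19 ⊕ 14 = 29.
The overall nim-sum is X = 29. A heap of size p has a winning move iff p XOR X < p (reduce it to p XOR X).
  13: 13 XOR 29 = 16 ≥ 13 — no move.
  2: 2 XOR 29 = 31 ≥ 2 — no move.
  15: 15 XOR 29 = 18 ≥ 15 — no move.
  19: 19 XOR 29 = 14 < 19 — winning move (to 14).
  14: 14 XOR 29 = 19 ≥ 14 — no move.
That gives 1 winning move.

1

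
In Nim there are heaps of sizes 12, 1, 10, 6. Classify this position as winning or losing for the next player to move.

Winning position

Nim-sum: 12 ⊕ 1 ⊕ 10 ⊕ 6 = 1.
The nim-sum is 1 ≠ 0, so this is an N-position: the player to move can win.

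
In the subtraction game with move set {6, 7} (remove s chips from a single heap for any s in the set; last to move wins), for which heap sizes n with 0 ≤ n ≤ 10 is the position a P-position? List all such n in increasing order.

0, 1, 2, 3, 4, 5

Compute g(0), g(1), … for moves {6, 7}:
k:     0  1  2  3  4  5  6  7  8  9 10
g(k):  0  0  0  0  0  0  1  1  1  1  1
The P-positions (g = 0) in 0..10 are 0, 1, 2, 3, 4, 5.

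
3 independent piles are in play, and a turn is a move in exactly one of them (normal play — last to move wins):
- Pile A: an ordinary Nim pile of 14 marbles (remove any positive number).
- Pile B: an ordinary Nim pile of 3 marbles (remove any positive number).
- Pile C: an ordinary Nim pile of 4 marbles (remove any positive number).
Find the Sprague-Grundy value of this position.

Pile A is a plain Nim pile of size 14, so its Grundy value is 14.
Pile B is a plain Nim pile of size 3, so its Grundy value is 3.
Pile C is a plain Nim pile of size 4, so its Grundy value is 4.
The value of a disjunctive sum is the nim-sum of the parts.
Combined value = 14 XOR 3 XOR 4 = 9.

9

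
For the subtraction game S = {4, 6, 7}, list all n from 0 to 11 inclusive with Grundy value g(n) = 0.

Build the Grundy sequence with g(k) = mex{g(k−s) : s ∈ {4, 6, 7}, s ≤ k}:
k:     0  1  2  3  4  5  6  7  8  9 10 11
g(k):  0  0  0  0  1  1  1  1  2  2  2  0
The P-positions (g = 0) in 0..11 are 0, 1, 2, 3, 11.

0, 1, 2, 3, 11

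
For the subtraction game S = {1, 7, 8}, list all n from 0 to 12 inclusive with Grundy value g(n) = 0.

0, 2, 4, 6

Compute g(0), g(1), … for moves {1, 7, 8}:
k:     0  1  2  3  4  5  6  7  8  9 10 11 12
g(k):  0  1  0  1  0  1  0  1  2  3  2  3  2
The P-positions (g = 0) in 0..12 are 0, 2, 4, 6.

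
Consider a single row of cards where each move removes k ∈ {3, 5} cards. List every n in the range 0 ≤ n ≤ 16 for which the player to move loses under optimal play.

Grundy values for subtraction set {3, 5}:
k:     0  1  2  3  4  5  6  7  8  9 10 11 12 13 14 15 16
g(k):  0  0  0  1  1  1  2  2  0  0  0  1  1  1  2  2  0
The P-positions (g = 0) in 0..16 are 0, 1, 2, 8, 9, 10, 16.

0, 1, 2, 8, 9, 10, 16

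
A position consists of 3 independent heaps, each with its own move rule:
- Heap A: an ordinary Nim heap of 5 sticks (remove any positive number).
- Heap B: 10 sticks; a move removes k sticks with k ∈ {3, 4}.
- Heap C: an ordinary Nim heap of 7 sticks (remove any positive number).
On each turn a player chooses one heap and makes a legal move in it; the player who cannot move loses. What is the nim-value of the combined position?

Heap A is a plain Nim heap of size 5, so its Grundy value is 5.
For heap B, compute g(0), g(1), … with moves {3, 4}:
g(0) = mex{} = 0
g(1) = mex{} = 0
g(2) = mex{} = 0
g(3) = mex{0} = 1
g(4) = mex{0} = 1
g(5) = mex{0} = 1
g(6) = mex{0,1} = 2
g(7) = mex{1} = 0
g(8) = mex{1} = 0
g(9) = mex{1,2} = 0
g(10) = mex{0,2} = 1
So g(10) = 1.
Heap C is a plain Nim heap of size 7, so its Grundy value is 7.
By the Sprague-Grundy theorem, the Grundy value of a sum of independent games is the XOR of the component values.
Combined value = 5 XOR 1 XOR 7 = 3.

3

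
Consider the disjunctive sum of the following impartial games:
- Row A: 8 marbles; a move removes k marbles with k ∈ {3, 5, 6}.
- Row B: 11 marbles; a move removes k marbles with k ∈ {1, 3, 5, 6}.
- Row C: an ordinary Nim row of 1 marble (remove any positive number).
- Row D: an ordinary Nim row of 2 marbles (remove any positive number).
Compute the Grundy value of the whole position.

1

Grundy values for row A (subtraction set {3, 5, 6}):
k:     0  1  2  3  4  5  6  7  8
g(k):  0  0  0  1  1  1  2  2  2
So g(8) = 2.
For row B, compute g(0), g(1), … with moves {1, 3, 5, 6}:
g(0) = mex{} = 0
g(1) = mex{0} = 1
g(2) = mex{1} = 0
g(3) = mex{0} = 1
g(4) = mex{1} = 0
g(5) = mex{0} = 1
g(6) = mex{0,1} = 2
g(7) = mex{0,1,2} = 3
g(8) = mex{0,1,3} = 2
g(9) = mex{0,1,2} = 3
g(10) = mex{0,1,3} = 2
g(11) = mex{1,2} = 0
So g(11) = 0.
Row C is a plain Nim row of size 1, so its Grundy value is 1.
Row D is a plain Nim row of size 2, so its Grundy value is 2.
By the Sprague-Grundy theorem, the Grundy value of a sum of independent games is the XOR of the component values.
Combined value = 2 XOR 0 XOR 1 XOR 2 = 1.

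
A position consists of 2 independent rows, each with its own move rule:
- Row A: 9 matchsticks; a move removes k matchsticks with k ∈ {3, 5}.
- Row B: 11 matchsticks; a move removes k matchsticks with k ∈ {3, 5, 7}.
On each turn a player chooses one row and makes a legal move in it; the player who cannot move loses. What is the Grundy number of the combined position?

0

For row A, compute g(0), g(1), … with moves {3, 5}:
k:     0  1  2  3  4  5  6  7  8  9
g(k):  0  0  0  1  1  1  2  2  0  0
So g(9) = 0.
Grundy values for row B (subtraction set {3, 5, 7}):
g(0) = mex{} = 0
g(1) = mex{} = 0
g(2) = mex{} = 0
g(3) = mex{0} = 1
g(4) = mex{0} = 1
g(5) = mex{0} = 1
g(6) = mex{0,1} = 2
g(7) = mex{0,1} = 2
g(8) = mex{0,1} = 2
g(9) = mex{0,1,2} = 3
g(10) = mex{1,2} = 0
g(11) = mex{1,2} = 0
So g(11) = 0.
By the Sprague-Grundy theorem, the Grundy value of a sum of independent games is the XOR of the component values.
Combined value = 0 ⊕ 0 = 0.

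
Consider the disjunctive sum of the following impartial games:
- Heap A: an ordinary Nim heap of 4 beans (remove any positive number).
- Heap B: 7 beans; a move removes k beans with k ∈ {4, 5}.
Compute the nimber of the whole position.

5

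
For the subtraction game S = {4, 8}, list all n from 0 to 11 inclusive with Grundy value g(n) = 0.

Grundy values for subtraction set {4, 8}:
k:     0  1  2  3  4  5  6  7  8  9 10 11
g(k):  0  0  0  0  1  1  1  1  2  2  2  2
The P-positions (g = 0) in 0..11 are 0, 1, 2, 3.

0, 1, 2, 3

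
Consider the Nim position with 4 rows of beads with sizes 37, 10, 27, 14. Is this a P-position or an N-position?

N-position

Compute the nim-sum pairwise:
37 ⊕ 10 = 47
47 ⊕ 27 = 52
52 ⊕ 14 = 58
The nim-sum is 58 ≠ 0, so this is an N-position: the player to move can win.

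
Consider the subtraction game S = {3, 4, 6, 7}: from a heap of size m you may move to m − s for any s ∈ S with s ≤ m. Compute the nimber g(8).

2

Compute g(0), g(1), … for moves {3, 4, 6, 7}:
k:     0  1  2  3  4  5  6  7  8
g(k):  0  0  0  1  1  1  2  2  2
So g(8) = 2.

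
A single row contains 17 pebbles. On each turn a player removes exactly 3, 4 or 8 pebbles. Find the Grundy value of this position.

Build the Grundy sequence with g(k) = mex{g(k−s) : s ∈ {3, 4, 8}, s ≤ k}:
k:     0  1  2  3  4  5  6  7  8  9 10 11 12 13 14 15 16 17
g(k):  0  0  0  1  1  1  2  0  2  3  1  3  0  0  0  1  1  1
So g(17) = 1.

1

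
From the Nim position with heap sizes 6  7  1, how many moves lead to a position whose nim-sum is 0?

0

Nim-sum: 6 ⊕ 7 ⊕ 1 = 0.
The nim-sum is already 0, so every move leaves a nonzero nim-sum — there are no winning moves.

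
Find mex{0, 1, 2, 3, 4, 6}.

The values 0, 1, 2, 3, 4 are all present; 5 is the first non-negative integer missing from the set.

5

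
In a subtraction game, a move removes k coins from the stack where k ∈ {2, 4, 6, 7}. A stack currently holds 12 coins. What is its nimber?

Grundy values for subtraction set {2, 4, 6, 7}:
g(0) = mex{} = 0
g(1) = mex{} = 0
g(2) = mex{0} = 1
g(3) = mex{0} = 1
g(4) = mex{0,1} = 2
g(5) = mex{0,1} = 2
g(6) = mex{0,1,2} = 3
g(7) = mex{0,1,2} = 3
g(8) = mex{0,1,2,3} = 4
g(9) = mex{1,2,3} = 0
g(10) = mex{1,2,3,4} = 0
g(11) = mex{0,2,3} = 1
g(12) = mex{0,2,3,4} = 1
So g(12) = 1.

1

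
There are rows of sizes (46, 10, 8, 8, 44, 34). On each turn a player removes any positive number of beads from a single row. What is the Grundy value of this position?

42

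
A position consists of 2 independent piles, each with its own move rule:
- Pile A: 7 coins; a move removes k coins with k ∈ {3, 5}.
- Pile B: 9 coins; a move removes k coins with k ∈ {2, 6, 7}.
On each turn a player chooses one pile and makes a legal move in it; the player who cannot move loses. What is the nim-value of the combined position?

2

Build the Grundy sequence for pile A with g(k) = mex{g(k−s) : s ∈ {3, 5}, s ≤ k}:
g(0) = mex{} = 0
g(1) = mex{} = 0
g(2) = mex{} = 0
g(3) = mex{0} = 1
g(4) = mex{0} = 1
g(5) = mex{0} = 1
g(6) = mex{0,1} = 2
g(7) = mex{0,1} = 2
So g(7) = 2.
For pile B, compute g(0), g(1), … with moves {2, 6, 7}:
k:     0  1  2  3  4  5  6  7  8  9
g(k):  0  0  1  1  0  0  1  1  2  0
So g(9) = 0.
The value of a disjunctive sum is the nim-sum of the parts.
Combined value = 2 XOR 0 = 2.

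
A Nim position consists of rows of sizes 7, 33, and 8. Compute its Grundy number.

46

In binary:
  000111  (7)
  100001  (33)
  001000  (8)
  ------
  101110  (46)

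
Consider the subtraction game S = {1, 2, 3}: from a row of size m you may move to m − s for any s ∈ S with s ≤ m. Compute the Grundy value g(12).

Grundy values for subtraction set {1, 2, 3}:
g(0) = mex{} = 0
g(1) = mex{0} = 1
g(2) = mex{0,1} = 2
g(3) = mex{0,1,2} = 3
g(4) = mex{1,2,3} = 0
g(5) = mex{0,2,3} = 1
g(6) = mex{0,1,3} = 2
g(7) = mex{0,1,2} = 3
g(8) = mex{1,2,3} = 0
g(9) = mex{0,2,3} = 1
g(10) = mex{0,1,3} = 2
g(11) = mex{0,1,2} = 3
g(12) = mex{1,2,3} = 0
So g(12) = 0.

0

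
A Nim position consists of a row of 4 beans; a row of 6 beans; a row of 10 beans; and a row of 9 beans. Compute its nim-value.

1

Nim-sum: 4 XOR 6 XOR 10 XOR 9 = 1.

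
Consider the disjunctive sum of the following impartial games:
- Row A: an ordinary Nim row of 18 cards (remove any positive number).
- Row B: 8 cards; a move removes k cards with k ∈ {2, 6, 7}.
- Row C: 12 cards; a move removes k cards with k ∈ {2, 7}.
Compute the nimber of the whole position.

Row A is a plain Nim row of size 18, so its Grundy value is 18.
Build the Grundy sequence for row B with g(k) = mex{g(k−s) : s ∈ {2, 6, 7}, s ≤ k}:
k:     0  1  2  3  4  5  6  7  8
g(k):  0  0  1  1  0  0  1  1  2
So g(8) = 2.
For row C, compute g(0), g(1), … with moves {2, 7}:
k:     0  1  2  3  4  5  6  7  8  9 10 11 12
g(k):  0  0  1  1  0  0  1  1  2  0  0  1  1
So g(12) = 1.
The value of a disjunctive sum is the nim-sum of the parts.
Combined value = 18 XOR 2 XOR 1 = 17.

17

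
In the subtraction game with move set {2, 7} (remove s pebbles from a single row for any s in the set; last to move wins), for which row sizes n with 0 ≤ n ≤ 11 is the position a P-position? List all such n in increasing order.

0, 1, 4, 5, 9, 10

Build the Grundy sequence with g(k) = mex{g(k−s) : s ∈ {2, 7}, s ≤ k}:
g(0) = mex{} = 0
g(1) = mex{} = 0
g(2) = mex{0} = 1
g(3) = mex{0} = 1
g(4) = mex{1} = 0
g(5) = mex{1} = 0
g(6) = mex{0} = 1
g(7) = mex{0} = 1
g(8) = mex{0,1} = 2
g(9) = mex{1} = 0
g(10) = mex{1,2} = 0
g(11) = mex{0} = 1
The P-positions (g = 0) in 0..11 are 0, 1, 4, 5, 9, 10.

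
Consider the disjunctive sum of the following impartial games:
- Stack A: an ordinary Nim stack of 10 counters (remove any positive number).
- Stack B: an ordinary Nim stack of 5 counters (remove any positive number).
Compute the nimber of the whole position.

15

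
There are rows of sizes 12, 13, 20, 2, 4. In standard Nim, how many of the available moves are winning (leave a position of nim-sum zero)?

Nim-sum: 12 ⊕ 13 ⊕ 20 ⊕ 2 ⊕ 4 = 19.
The overall nim-sum is X = 19. A row of size p has a winning move iff p XOR X < p (reduce it to p XOR X).
  12: 12 XOR 19 = 31 ≥ 12 — no move.
  13: 13 XOR 19 = 30 ≥ 13 — no move.
  20: 20 XOR 19 = 7 < 20 — winning move (to 7).
  2: 2 XOR 19 = 17 ≥ 2 — no move.
  4: 4 XOR 19 = 23 ≥ 4 — no move.
That gives 1 winning move.

1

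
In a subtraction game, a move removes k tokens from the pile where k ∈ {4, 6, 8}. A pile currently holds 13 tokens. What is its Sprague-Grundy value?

Compute g(0), g(1), … for moves {4, 6, 8}:
g(0) = mex{} = 0
g(1) = mex{} = 0
g(2) = mex{} = 0
g(3) = mex{} = 0
g(4) = mex{0} = 1
g(5) = mex{0} = 1
g(6) = mex{0} = 1
g(7) = mex{0} = 1
g(8) = mex{0,1} = 2
g(9) = mex{0,1} = 2
g(10) = mex{0,1} = 2
g(11) = mex{0,1} = 2
g(12) = mex{1,2} = 0
g(13) = mex{1,2} = 0
So g(13) = 0.

0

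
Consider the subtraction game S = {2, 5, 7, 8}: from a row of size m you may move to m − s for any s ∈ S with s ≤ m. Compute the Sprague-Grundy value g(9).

Build the Grundy sequence with g(k) = mex{g(k−s) : s ∈ {2, 5, 7, 8}, s ≤ k}:
g(0) = mex{} = 0
g(1) = mex{} = 0
g(2) = mex{0} = 1
g(3) = mex{0} = 1
g(4) = mex{1} = 0
g(5) = mex{0,1} = 2
g(6) = mex{0} = 1
g(7) = mex{0,1,2} = 3
g(8) = mex{0,1} = 2
g(9) = mex{0,1,3} = 2
So g(9) = 2.

2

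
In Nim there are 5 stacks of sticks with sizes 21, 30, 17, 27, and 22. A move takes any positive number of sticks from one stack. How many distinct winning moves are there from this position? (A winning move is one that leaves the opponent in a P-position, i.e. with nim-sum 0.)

5

In binary:
  10101  (21)
  11110  (30)
  10001  (17)
  11011  (27)
  10110  (22)
  -----
  10111  (23)
The overall nim-sum is X = 23. A stack of size p has a winning move iff p XOR X < p (reduce it to p XOR X).
  21: 21 XOR 23 = 2 < 21 — winning move (to 2).
  30: 30 XOR 23 = 9 < 30 — winning move (to 9).
  17: 17 XOR 23 = 6 < 17 — winning move (to 6).
  27: 27 XOR 23 = 12 < 27 — winning move (to 12).
  22: 22 XOR 23 = 1 < 22 — winning move (to 1).
That gives 5 winning moves.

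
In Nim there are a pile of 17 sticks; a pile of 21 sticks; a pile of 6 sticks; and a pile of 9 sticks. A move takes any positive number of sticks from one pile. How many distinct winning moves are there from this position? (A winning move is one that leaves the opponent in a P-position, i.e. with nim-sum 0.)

1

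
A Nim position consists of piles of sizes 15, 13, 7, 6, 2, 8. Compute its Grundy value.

9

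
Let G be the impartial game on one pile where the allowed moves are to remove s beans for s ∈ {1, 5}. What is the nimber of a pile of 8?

0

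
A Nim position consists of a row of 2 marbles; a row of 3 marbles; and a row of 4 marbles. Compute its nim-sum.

5

Bitwise XOR of the heap sizes:
  010  (2)
  011  (3)
  100  (4)
  ---
  101  (5)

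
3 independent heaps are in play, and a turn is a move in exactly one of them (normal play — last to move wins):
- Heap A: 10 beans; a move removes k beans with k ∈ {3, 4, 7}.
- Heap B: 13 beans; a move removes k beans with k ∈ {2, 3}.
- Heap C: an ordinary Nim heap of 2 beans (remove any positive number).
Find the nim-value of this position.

Grundy values for heap A (subtraction set {3, 4, 7}):
k:     0  1  2  3  4  5  6  7  8  9 10
g(k):  0  0  0  1  1  1  2  2  2  3  0
So g(10) = 0.
Build the Grundy sequence for heap B with g(k) = mex{g(k−s) : s ∈ {2, 3}, s ≤ k}:
g(0) = mex{} = 0
g(1) = mex{} = 0
g(2) = mex{0} = 1
g(3) = mex{0} = 1
g(4) = mex{0,1} = 2
g(5) = mex{1} = 0
g(6) = mex{1,2} = 0
g(7) = mex{0,2} = 1
g(8) = mex{0} = 1
g(9) = mex{0,1} = 2
g(10) = mex{1} = 0
g(11) = mex{1,2} = 0
g(12) = mex{0,2} = 1
g(13) = mex{0} = 1
So g(13) = 1.
Heap C is a plain Nim heap of size 2, so its Grundy value is 2.
The value of a disjunctive sum is the nim-sum of the parts.
Combined value = 0 XOR 1 XOR 2 = 3.

3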